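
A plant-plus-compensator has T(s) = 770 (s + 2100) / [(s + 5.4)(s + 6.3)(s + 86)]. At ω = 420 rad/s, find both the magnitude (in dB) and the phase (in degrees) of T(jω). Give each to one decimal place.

|T| = -33.2 dB, ∠T = -245.5°

|j420 + 2100| = √(420² + 2100²) = 2142
|j420 + 5.4| = √(420² + 5.4²) = 420
|j420 + 6.3| = √(420² + 6.3²) = 420
|j420 + 86| = √(420² + 86²) = 428.7
|T(j420)| = 770 × 2142 / (420 × 420 × 428.7) = 0.021801
20 log₁₀(0.021801) = -33.23 dB
∠(j420 + 2100) = arctan(420/2100) = 11.31°
∠(j420 + 5.4) = arctan(420/5.4) = 89.26°
∠(j420 + 6.3) = arctan(420/6.3) = 89.14°
∠(j420 + 86) = arctan(420/86) = 78.43°
∠T(j420) = 11.31° − (89.26° + 89.14° + 78.43°) = -245.52°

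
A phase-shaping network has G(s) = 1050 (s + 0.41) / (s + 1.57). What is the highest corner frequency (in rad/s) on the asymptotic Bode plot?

Break frequencies occur at each pole and zero magnitude: 0.41 rad/s, 1.57 rad/s.
The highest is 1.57 rad/s.

1.57 rad/s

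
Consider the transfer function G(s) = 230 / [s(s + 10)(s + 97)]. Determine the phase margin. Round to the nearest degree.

Gain crossover: |G(jω)| = 1 at ω ≈ 0.237 rad s⁻¹.
∠G(j0.237) = −90° − arctan(0.237/10) − arctan(0.237/97) ≈ -91.50°
PM = 180° + (-91.50°) = 88.50°

89°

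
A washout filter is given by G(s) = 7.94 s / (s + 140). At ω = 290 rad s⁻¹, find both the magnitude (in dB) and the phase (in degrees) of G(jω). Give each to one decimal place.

|j290| = 290
|j290 + 140| = √(290² + 140²) = 322
|G(j290)| = 7.94 × 290 / 322 = 7.1504
20 log₁₀(7.1504) = 17.09 dB
∠(j290) = 90.00°
∠(j290 + 140) = arctan(290/140) = 64.23°
∠G(j290) = 90.00° − 64.23° = 25.77°

|G| = 17.1 dB, ∠G = 25.8°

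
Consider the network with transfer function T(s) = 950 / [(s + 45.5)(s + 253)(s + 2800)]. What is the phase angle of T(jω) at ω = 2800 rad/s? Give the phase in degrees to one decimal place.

-218.9°

∠(j2800 + 45.5) = arctan(2800/45.5) = 89.07°
∠(j2800 + 253) = arctan(2800/253) = 84.84°
∠(j2800 + 2800) = arctan(2800/2800) = 45.00°
∠T(j2800) = − (89.07° + 84.84° + 45.00°) = -218.91°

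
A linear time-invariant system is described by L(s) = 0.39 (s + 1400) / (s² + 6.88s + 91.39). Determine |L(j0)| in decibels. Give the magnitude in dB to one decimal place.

15.5 dB

L(0) = 0.39 × 1400 / 91.39 = 5.9744
20 log₁₀(5.9744) = 15.53 dB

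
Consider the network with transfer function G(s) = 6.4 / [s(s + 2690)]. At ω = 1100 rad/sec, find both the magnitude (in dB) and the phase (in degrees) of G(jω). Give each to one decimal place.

|G| = -114.0 dB, ∠G = -112.2°

|j1100 + 2690| = √(1100² + 2690²) = 2906
|j1100| = 1100
|G(j1100)| = 6.4 / (2906 × 1100) = 2.002e-06
20 log₁₀(2.002e-06) = -113.97 dB
∠(j1100 + 2690) = arctan(1100/2690) = 22.24°
∠(j1100) = 90.00°
∠G(j1100) = − (22.24° + 90.00°) = -112.24°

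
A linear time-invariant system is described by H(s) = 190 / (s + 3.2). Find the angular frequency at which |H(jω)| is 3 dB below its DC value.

For a single-pole low-pass, the −3 dB point is at the pole: ω = 3.2 rad/sec.

3.2 rad/sec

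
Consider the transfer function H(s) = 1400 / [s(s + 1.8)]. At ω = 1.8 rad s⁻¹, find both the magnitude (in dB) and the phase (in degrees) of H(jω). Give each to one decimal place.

|H| = 49.7 dB, ∠H = -135.0°

|j1.8 + 1.8| = √(1.8² + 1.8²) = 2.546
|j1.8| = 1.8
|H(j1.8)| = 1400 / (2.546 × 1.8) = 305.54
20 log₁₀(305.54) = 49.70 dB
∠(j1.8 + 1.8) = arctan(1.8/1.8) = 45.00°
∠(j1.8) = 90.00°
∠H(j1.8) = − (45.00° + 90.00°) = -135.00°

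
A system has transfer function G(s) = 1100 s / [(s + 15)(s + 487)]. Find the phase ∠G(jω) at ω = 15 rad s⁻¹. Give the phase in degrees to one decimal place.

∠(j15) = 90.00°
∠(j15 + 15) = arctan(15/15) = 45.00°
∠(j15 + 487) = arctan(15/487) = 1.76°
∠G(j15) = 90.00° − (45.00° + 1.76°) = 43.24°

43.2°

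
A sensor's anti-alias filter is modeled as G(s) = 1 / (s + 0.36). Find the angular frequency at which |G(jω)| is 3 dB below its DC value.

0.36 rad/s

For a single-pole low-pass, the −3 dB point is at the pole: ω = 0.36 rad/s.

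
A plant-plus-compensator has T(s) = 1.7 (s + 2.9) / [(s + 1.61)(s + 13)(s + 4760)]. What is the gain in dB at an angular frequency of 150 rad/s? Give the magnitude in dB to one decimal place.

|j150 + 2.9| = √(150² + 2.9²) = 150
|j150 + 1.61| = √(150² + 1.61²) = 150
|j150 + 13| = √(150² + 13²) = 150.6
|j150 + 4760| = √(150² + 4760²) = 4762
|T(j150)| = 1.7 × 150 / (150 × 150.6 × 4762) = 2.3712e-06
20 log₁₀(2.3712e-06) = -112.50 dB

-112.5 dB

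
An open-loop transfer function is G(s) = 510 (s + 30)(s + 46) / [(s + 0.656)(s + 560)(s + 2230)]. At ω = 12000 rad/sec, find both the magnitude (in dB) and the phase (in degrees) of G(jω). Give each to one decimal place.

|G| = -27.6 dB, ∠G = -77.2 deg

|j12000 + 30| = √(12000² + 30²) = 1.2e+04
|j12000 + 46| = √(12000² + 46²) = 1.2e+04
|j12000 + 0.656| = √(12000² + 0.656²) = 1.2e+04
|j12000 + 560| = √(12000² + 560²) = 1.201e+04
|j12000 + 2230| = √(12000² + 2230²) = 1.221e+04
|G(j12000)| = 510 × 1.2e+04 × 1.2e+04 / (1.2e+04 × 1.201e+04 × 1.221e+04) = 0.04174
20 log₁₀(0.04174) = -27.59 dB
∠(j12000 + 30) = arctan(12000/30) = 89.86°
∠(j12000 + 46) = arctan(12000/46) = 89.78°
∠(j12000 + 0.656) = arctan(12000/0.656) = 90.00°
∠(j12000 + 560) = arctan(12000/560) = 87.33°
∠(j12000 + 2230) = arctan(12000/2230) = 79.47°
∠G(j12000) = 89.86° + 89.78° − (90.00° + 87.33° + 79.47°) = -77.16°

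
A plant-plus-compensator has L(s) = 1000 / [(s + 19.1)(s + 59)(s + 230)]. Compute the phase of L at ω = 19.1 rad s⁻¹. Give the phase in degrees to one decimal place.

∠(j19.1 + 19.1) = arctan(19.1/19.1) = 45.00°
∠(j19.1 + 59) = arctan(19.1/59) = 17.94°
∠(j19.1 + 230) = arctan(19.1/230) = 4.75°
∠L(j19.1) = − (45.00° + 17.94° + 4.75°) = -67.69°

-67.7°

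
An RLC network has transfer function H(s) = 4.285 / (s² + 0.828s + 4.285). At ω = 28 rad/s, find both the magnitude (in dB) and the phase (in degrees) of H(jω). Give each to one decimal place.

|H| = -45.2 dB, ∠H = -178.3°

|(j28)² + 0.828(j28) + 4.285| = |-779.72 + j23.184| = 780.1
|H(j28)| = 4.285 / 780.1 = 0.0054932
20 log₁₀(0.0054932) = -45.20 dB
∠[(j28)² + 0.828(j28) + 4.285] = ∠[-779.72 + j23.184] = 178.30°
∠H(j28) = −178.30° = -178.30°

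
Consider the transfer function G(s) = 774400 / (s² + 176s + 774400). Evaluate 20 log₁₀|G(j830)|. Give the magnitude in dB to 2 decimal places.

|(j830)² + 176(j830) + 774400| = |85500 + j1.4608e+05| = 1.693e+05
|G(j830)| = 774400 / 1.693e+05 = 4.5752
20 log₁₀(4.5752) = 13.208 dB

13.21 dB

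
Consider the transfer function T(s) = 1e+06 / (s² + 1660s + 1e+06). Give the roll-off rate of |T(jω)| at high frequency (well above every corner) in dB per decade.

-40 dB/decade

With 0 zeros and 2 poles, the high-frequency asymptotic slope is 20 × (0 − 2) = -40 dB/decade.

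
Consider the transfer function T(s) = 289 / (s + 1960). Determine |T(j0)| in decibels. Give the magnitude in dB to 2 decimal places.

-16.63 dB

T(0) = 289 / 1960 = 0.14745
20 log₁₀(0.14745) = -16.627 dB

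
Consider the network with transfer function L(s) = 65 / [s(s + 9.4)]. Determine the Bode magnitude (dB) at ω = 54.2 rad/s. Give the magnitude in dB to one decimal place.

|j54.2 + 9.4| = √(54.2² + 9.4²) = 55.01
|j54.2| = 54.2
|L(j54.2)| = 65 / (55.01 × 54.2) = 0.021801
20 log₁₀(0.021801) = -33.23 dB

-33.2 dB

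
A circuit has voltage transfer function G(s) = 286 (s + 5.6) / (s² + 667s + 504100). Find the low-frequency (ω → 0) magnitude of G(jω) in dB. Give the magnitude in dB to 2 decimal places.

-49.96 dB

G(0) = 286 × 5.6 / 504100 = 0.0031771
20 log₁₀(0.0031771) = -49.959 dB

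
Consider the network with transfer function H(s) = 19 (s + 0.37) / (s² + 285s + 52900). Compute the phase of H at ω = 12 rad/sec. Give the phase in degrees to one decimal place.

∠(j12 + 0.37) = arctan(12/0.37) = 88.23°
∠[(j12)² + 285(j12) + 52900] = ∠[52756 + j3420] = 3.71°
∠H(j12) = 88.23° − 3.71° = 84.52°

84.5°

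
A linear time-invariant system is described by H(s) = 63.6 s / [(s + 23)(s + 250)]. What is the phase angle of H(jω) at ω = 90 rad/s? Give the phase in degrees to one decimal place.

∠(j90) = 90.00°
∠(j90 + 23) = arctan(90/23) = 75.66°
∠(j90 + 250) = arctan(90/250) = 19.80°
∠H(j90) = 90.00° − (75.66° + 19.80°) = -5.46°

-5.5°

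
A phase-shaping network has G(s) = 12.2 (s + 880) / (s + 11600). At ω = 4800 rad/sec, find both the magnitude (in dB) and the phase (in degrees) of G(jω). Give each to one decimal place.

|j4800 + 880| = √(4800² + 880²) = 4880
|j4800 + 11600| = √(4800² + 11600²) = 1.255e+04
|G(j4800)| = 12.2 × 4880 / 1.255e+04 = 4.7424
20 log₁₀(4.7424) = 13.52 dB
∠(j4800 + 880) = arctan(4800/880) = 79.61°
∠(j4800 + 11600) = arctan(4800/11600) = 22.48°
∠G(j4800) = 79.61° − 22.48° = 57.13°

|G| = 13.5 dB, ∠G = 57.1 deg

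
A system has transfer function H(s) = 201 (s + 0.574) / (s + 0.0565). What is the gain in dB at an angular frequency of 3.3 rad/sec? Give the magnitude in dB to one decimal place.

46.2 dB

|j3.3 + 0.574| = √(3.3² + 0.574²) = 3.35
|j3.3 + 0.0565| = √(3.3² + 0.0565²) = 3.3
|H(j3.3)| = 201 × 3.35 / 3.3 = 203.99
20 log₁₀(203.99) = 46.19 dB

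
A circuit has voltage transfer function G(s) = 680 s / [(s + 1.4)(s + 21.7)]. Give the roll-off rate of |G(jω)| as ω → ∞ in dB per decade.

-20 dB/decade

With 1 zero and 2 poles, the high-frequency asymptotic slope is 20 × (1 − 2) = -20 dB/decade.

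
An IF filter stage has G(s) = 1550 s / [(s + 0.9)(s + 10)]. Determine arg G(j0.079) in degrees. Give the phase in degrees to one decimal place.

∠(j0.079) = 90.00°
∠(j0.079 + 0.9) = arctan(0.079/0.9) = 5.02°
∠(j0.079 + 10) = arctan(0.079/10) = 0.45°
∠G(j0.079) = 90.00° − (5.02° + 0.45°) = 84.53°

84.5°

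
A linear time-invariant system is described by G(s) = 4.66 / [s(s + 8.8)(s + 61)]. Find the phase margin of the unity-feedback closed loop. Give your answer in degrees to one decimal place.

89.9°

Gain crossover: |G(jω)| = 1 at ω ≈ 0.00868 rad/s.
∠G(j0.00868) = −90° − arctan(0.00868/8.8) − arctan(0.00868/61) ≈ -90.06°
PM = 180° + (-90.06°) = 89.94°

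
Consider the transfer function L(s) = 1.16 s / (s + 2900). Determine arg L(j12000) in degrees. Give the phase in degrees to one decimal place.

∠(j12000) = 90.00°
∠(j12000 + 2900) = arctan(12000/2900) = 76.41°
∠L(j12000) = 90.00° − 76.41° = 13.59°

13.6°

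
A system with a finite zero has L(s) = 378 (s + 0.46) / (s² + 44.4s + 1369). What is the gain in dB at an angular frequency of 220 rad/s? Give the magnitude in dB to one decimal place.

|j220 + 0.46| = √(220² + 0.46²) = 220
|(j220)² + 44.4(j220) + 1369| = |-47031 + j9768| = 4.803e+04
|L(j220)| = 378 × 220 / 4.803e+04 = 1.7313
20 log₁₀(1.7313) = 4.77 dB

4.8 dB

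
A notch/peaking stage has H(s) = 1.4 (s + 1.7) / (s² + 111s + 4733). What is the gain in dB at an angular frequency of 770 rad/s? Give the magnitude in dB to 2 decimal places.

-54.83 dB

|j770 + 1.7| = √(770² + 1.7²) = 770
|(j770)² + 111(j770) + 4733| = |-5.8817e+05 + j85470| = 5.943e+05
|H(j770)| = 1.4 × 770 / 5.943e+05 = 0.0018138
20 log₁₀(0.0018138) = -54.828 dB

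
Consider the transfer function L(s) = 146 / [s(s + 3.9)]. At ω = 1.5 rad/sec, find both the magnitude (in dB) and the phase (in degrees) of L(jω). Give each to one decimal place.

|L| = 27.3 dB, ∠L = -111.0°

|j1.5 + 3.9| = √(1.5² + 3.9²) = 4.179
|j1.5| = 1.5
|L(j1.5)| = 146 / (4.179 × 1.5) = 23.294
20 log₁₀(23.294) = 27.34 dB
∠(j1.5 + 3.9) = arctan(1.5/3.9) = 21.04°
∠(j1.5) = 90.00°
∠L(j1.5) = − (21.04° + 90.00°) = -111.04°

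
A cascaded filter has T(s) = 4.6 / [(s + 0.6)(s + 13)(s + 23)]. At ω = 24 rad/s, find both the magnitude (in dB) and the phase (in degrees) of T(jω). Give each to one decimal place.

|j24 + 0.6| = √(24² + 0.6²) = 24.01
|j24 + 13| = √(24² + 13²) = 27.29
|j24 + 23| = √(24² + 23²) = 33.24
|T(j24)| = 4.6 / (24.01 × 27.29 × 33.24) = 0.00021118
20 log₁₀(0.00021118) = -73.51 dB
∠(j24 + 0.6) = arctan(24/0.6) = 88.57°
∠(j24 + 13) = arctan(24/13) = 61.56°
∠(j24 + 23) = arctan(24/23) = 46.22°
∠T(j24) = − (88.57° + 61.56° + 46.22°) = -196.34°

|T| = -73.5 dB, ∠T = -196.3°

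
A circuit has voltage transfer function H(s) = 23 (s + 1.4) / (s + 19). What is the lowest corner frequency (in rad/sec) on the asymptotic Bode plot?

1.4 rad/sec

Break frequencies occur at each pole and zero magnitude: 1.4 rad/sec, 19 rad/sec.
The lowest is 1.4 rad/sec.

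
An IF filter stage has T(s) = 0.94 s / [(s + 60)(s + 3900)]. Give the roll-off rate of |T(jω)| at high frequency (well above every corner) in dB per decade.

With 1 zero and 2 poles, the high-frequency asymptotic slope is 20 × (1 − 2) = -20 dB/decade.

-20 dB/decade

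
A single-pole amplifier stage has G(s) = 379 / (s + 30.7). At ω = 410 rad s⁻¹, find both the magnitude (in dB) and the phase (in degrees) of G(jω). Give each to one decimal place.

|G| = -0.7 dB, ∠G = -85.7°

|j410 + 30.7| = √(410² + 30.7²) = 411.1
|G(j410)| = 379 / 411.1 = 0.92181
20 log₁₀(0.92181) = -0.71 dB
∠(j410 + 30.7) = arctan(410/30.7) = 85.72°
∠G(j410) = −85.72° = -85.72°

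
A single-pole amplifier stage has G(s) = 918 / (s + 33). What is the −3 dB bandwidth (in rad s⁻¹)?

For a single-pole low-pass, the −3 dB point is at the pole: ω = 33 rad s⁻¹.

33 rad s⁻¹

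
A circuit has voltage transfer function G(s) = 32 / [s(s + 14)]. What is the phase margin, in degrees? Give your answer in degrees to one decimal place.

80.8 deg

Gain crossover: |G(jω)| = 1 at ω ≈ 2.26 rad/s.
∠G(j2.26) = −90° − arctan(2.26/14) ≈ -99.16°
PM = 180° + (-99.16°) = 80.84°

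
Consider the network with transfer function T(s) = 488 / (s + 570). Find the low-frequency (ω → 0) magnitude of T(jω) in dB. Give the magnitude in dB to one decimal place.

T(0) = 488 / 570 = 0.85614
20 log₁₀(0.85614) = -1.35 dB

-1.3 dB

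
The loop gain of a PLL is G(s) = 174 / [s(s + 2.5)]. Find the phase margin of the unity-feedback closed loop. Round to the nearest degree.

11°

Gain crossover: |G(jω)| = 1 at ω ≈ 13.1 rad s⁻¹.
∠G(j13.1) = −90° − arctan(13.1/2.5) ≈ -169.17°
PM = 180° + (-169.17°) = 10.83°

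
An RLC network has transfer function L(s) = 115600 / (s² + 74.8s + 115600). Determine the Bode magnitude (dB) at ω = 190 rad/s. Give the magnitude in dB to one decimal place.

3.1 dB

|(j190)² + 74.8(j190) + 115600| = |79500 + j14212| = 8.076e+04
|L(j190)| = 115600 / 8.076e+04 = 1.4314
20 log₁₀(1.4314) = 3.12 dB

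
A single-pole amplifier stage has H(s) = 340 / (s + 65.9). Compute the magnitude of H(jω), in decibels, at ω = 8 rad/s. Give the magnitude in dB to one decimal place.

14.2 dB

|j8 + 65.9| = √(8² + 65.9²) = 66.38
|H(j8)| = 340 / 66.38 = 5.1217
20 log₁₀(5.1217) = 14.19 dB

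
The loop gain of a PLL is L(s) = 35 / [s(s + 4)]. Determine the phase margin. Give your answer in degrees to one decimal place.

37.1°

Gain crossover: |L(jω)| = 1 at ω ≈ 5.28 rad/sec.
∠L(j5.28) = −90° − arctan(5.28/4) ≈ -142.87°
PM = 180° + (-142.87°) = 37.13°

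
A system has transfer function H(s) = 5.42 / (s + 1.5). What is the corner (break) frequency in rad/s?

1.5 rad/s

The single real pole at s = −1.5 gives a corner at ω = 1.5 rad/s.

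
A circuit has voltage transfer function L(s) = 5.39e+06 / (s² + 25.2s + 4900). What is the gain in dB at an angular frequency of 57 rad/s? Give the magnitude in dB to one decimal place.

|(j57)² + 25.2(j57) + 4900| = |1651 + j1436.4| = 2188
|L(j57)| = 5.39e+06 / 2188 = 2463
20 log₁₀(2463) = 67.83 dB

67.8 dB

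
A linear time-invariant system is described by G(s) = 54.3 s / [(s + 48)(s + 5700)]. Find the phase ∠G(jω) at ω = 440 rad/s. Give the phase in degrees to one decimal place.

∠(j440) = 90.00°
∠(j440 + 48) = arctan(440/48) = 83.77°
∠(j440 + 5700) = arctan(440/5700) = 4.41°
∠G(j440) = 90.00° − (83.77° + 4.41°) = 1.81°

1.8°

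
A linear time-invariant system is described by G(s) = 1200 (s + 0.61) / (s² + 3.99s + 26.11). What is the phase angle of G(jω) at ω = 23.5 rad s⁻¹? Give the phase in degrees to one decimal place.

∠(j23.5 + 0.61) = arctan(23.5/0.61) = 88.51°
∠[(j23.5)² + 3.99(j23.5) + 26.11] = ∠[-526.14 + j93.765] = 169.90°
∠G(j23.5) = 88.51° − 169.90° = -81.38°

-81.4°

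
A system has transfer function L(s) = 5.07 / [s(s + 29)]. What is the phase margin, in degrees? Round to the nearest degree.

Gain crossover: |L(jω)| = 1 at ω ≈ 0.175 rad/s.
∠L(j0.175) = −90° − arctan(0.175/29) ≈ -90.35°
PM = 180° + (-90.35°) = 89.65°

90°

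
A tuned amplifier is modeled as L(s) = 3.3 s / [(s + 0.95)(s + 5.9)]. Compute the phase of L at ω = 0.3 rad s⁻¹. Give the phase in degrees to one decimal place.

69.6°

∠(j0.3) = 90.00°
∠(j0.3 + 0.95) = arctan(0.3/0.95) = 17.53°
∠(j0.3 + 5.9) = arctan(0.3/5.9) = 2.91°
∠L(j0.3) = 90.00° − (17.53° + 2.91°) = 69.56°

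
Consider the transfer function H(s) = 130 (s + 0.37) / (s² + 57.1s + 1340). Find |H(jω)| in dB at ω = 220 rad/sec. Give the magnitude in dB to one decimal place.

-4.6 dB

|j220 + 0.37| = √(220² + 0.37²) = 220
|(j220)² + 57.1(j220) + 1340| = |-47060 + j12562| = 4.871e+04
|H(j220)| = 130 × 220 / 4.871e+04 = 0.58718
20 log₁₀(0.58718) = -4.62 dB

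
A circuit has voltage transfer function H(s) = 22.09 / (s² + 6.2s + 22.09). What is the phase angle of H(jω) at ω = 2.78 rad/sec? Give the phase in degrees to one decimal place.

-50.2°

∠[(j2.78)² + 6.2(j2.78) + 22.09] = ∠[14.362 + j17.236] = 50.20°
∠H(j2.78) = −50.20° = -50.20°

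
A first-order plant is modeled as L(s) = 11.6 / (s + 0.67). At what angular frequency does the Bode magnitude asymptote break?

0.67 rad s⁻¹

The single real pole at s = −0.67 gives a corner at ω = 0.67 rad s⁻¹.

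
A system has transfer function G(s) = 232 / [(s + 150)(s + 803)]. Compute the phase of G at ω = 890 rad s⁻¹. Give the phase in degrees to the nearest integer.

-128 deg

∠(j890 + 150) = arctan(890/150) = 80.43°
∠(j890 + 803) = arctan(890/803) = 47.94°
∠G(j890) = − (80.43° + 47.94°) = -128.38°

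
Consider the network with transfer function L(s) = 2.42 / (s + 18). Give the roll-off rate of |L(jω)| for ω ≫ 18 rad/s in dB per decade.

-20 dB/decade

With 0 zeros and 1 pole, the high-frequency asymptotic slope is 20 × (0 − 1) = -20 dB/decade.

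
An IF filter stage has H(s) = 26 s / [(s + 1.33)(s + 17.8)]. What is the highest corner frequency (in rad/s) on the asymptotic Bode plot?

17.8 rad/s

Break frequencies occur at each pole and zero magnitude: 1.33 rad/s, 17.8 rad/s.
The highest is 17.8 rad/s.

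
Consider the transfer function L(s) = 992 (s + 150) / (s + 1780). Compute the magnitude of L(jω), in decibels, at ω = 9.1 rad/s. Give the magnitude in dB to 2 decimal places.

38.46 dB

|j9.1 + 150| = √(9.1² + 150²) = 150.3
|j9.1 + 1780| = √(9.1² + 1780²) = 1780
|L(j9.1)| = 992 × 150.3 / 1780 = 83.748
20 log₁₀(83.748) = 38.459 dB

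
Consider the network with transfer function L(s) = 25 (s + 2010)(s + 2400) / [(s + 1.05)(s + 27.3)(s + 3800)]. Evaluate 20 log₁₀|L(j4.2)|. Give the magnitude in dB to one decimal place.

|j4.2 + 2010| = √(4.2² + 2010²) = 2010
|j4.2 + 2400| = √(4.2² + 2400²) = 2400
|j4.2 + 1.05| = √(4.2² + 1.05²) = 4.329
|j4.2 + 27.3| = √(4.2² + 27.3²) = 27.62
|j4.2 + 3800| = √(4.2² + 3800²) = 3800
|L(j4.2)| = 25 × 2010 × 2400 / (4.329 × 27.62 × 3800) = 265.4
20 log₁₀(265.4) = 48.48 dB

48.5 dB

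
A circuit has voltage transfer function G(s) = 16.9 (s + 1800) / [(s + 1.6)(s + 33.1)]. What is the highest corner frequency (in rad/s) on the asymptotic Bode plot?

Break frequencies occur at each pole and zero magnitude: 1.6 rad/s, 33.1 rad/s, 1800 rad/s.
The highest is 1800 rad/s.

1800 rad/s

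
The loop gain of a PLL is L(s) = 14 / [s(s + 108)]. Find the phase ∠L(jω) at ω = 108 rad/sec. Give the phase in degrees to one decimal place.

∠(j108 + 108) = arctan(108/108) = 45.00°
∠(j108) = 90.00°
∠L(j108) = − (45.00° + 90.00°) = -135.00°

-135.0°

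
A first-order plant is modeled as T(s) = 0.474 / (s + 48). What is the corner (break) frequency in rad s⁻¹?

48 rad s⁻¹

The single real pole at s = −48 gives a corner at ω = 48 rad s⁻¹.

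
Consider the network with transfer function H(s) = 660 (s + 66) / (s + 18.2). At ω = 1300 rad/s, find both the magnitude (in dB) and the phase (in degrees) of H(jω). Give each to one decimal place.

|H| = 56.4 dB, ∠H = -2.1°

|j1300 + 66| = √(1300² + 66²) = 1302
|j1300 + 18.2| = √(1300² + 18.2²) = 1300
|H(j1300)| = 660 × 1302 / 1300 = 660.79
20 log₁₀(660.79) = 56.40 dB
∠(j1300 + 66) = arctan(1300/66) = 87.09°
∠(j1300 + 18.2) = arctan(1300/18.2) = 89.20°
∠H(j1300) = 87.09° − 89.20° = -2.10°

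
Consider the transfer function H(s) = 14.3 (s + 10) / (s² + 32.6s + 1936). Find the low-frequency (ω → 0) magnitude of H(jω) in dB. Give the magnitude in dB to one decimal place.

H(0) = 14.3 × 10 / 1936 = 0.073864
20 log₁₀(0.073864) = -22.63 dB

-22.6 dB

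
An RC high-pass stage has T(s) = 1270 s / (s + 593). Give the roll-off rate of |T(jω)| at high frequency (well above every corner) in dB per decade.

0 dB/decade

With 1 zero and 1 pole, the high-frequency asymptotic slope is 20 × (1 − 1) = 0 dB/decade.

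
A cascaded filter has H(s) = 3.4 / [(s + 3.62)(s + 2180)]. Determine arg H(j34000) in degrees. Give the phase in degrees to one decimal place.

∠(j34000 + 3.62) = arctan(34000/3.62) = 89.99°
∠(j34000 + 2180) = arctan(34000/2180) = 86.33°
∠H(j34000) = − (89.99° + 86.33°) = -176.33°

-176.3°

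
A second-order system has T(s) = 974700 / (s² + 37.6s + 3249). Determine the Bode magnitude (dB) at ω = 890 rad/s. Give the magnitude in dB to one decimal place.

1.8 dB

|(j890)² + 37.6(j890) + 3249| = |-7.8885e+05 + j33464| = 7.896e+05
|T(j890)| = 974700 / 7.896e+05 = 1.2345
20 log₁₀(1.2345) = 1.83 dB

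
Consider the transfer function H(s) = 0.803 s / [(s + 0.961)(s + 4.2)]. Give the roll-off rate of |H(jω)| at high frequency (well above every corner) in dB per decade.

-20 dB/decade

With 1 zero and 2 poles, the high-frequency asymptotic slope is 20 × (1 − 2) = -20 dB/decade.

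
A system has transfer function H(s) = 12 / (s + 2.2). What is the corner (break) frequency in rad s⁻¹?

2.2 rad s⁻¹

The single real pole at s = −2.2 gives a corner at ω = 2.2 rad s⁻¹.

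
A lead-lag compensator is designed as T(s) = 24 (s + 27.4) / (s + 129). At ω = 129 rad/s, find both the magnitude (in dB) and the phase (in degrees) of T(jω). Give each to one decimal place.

|j129 + 27.4| = √(129² + 27.4²) = 131.9
|j129 + 129| = √(129² + 129²) = 182.4
|T(j129)| = 24 × 131.9 / 182.4 = 17.349
20 log₁₀(17.349) = 24.79 dB
∠(j129 + 27.4) = arctan(129/27.4) = 78.01°
∠(j129 + 129) = arctan(129/129) = 45.00°
∠T(j129) = 78.01° − 45.00° = 33.01°

|T| = 24.8 dB, ∠T = 33.0 deg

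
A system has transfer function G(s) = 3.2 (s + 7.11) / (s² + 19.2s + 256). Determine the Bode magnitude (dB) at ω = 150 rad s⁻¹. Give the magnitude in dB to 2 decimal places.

|j150 + 7.11| = √(150² + 7.11²) = 150.2
|(j150)² + 19.2(j150) + 256| = |-22244 + j2880| = 2.243e+04
|G(j150)| = 3.2 × 150.2 / 2.243e+04 = 0.021424
20 log₁₀(0.021424) = -33.382 dB

-33.38 dB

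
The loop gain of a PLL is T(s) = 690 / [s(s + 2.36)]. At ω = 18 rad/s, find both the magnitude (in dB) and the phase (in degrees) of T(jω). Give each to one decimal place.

|j18 + 2.36| = √(18² + 2.36²) = 18.15
|j18| = 18
|T(j18)| = 690 / (18.15 × 18) = 2.1116
20 log₁₀(2.1116) = 6.49 dB
∠(j18 + 2.36) = arctan(18/2.36) = 82.53°
∠(j18) = 90.00°
∠T(j18) = − (82.53° + 90.00°) = -172.53°

|T| = 6.5 dB, ∠T = -172.5°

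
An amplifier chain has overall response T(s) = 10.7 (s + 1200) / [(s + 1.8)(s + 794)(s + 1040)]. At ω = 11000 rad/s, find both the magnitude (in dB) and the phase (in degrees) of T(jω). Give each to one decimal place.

|T| = -141.1 dB, ∠T = -176.7°

|j11000 + 1200| = √(11000² + 1200²) = 1.107e+04
|j11000 + 1.8| = √(11000² + 1.8²) = 1.1e+04
|j11000 + 794| = √(11000² + 794²) = 1.103e+04
|j11000 + 1040| = √(11000² + 1040²) = 1.105e+04
|T(j11000)| = 10.7 × 1.107e+04 / (1.1e+04 × 1.103e+04 × 1.105e+04) = 8.833e-08
20 log₁₀(8.833e-08) = -141.08 dB
∠(j11000 + 1200) = arctan(11000/1200) = 83.77°
∠(j11000 + 1.8) = arctan(11000/1.8) = 89.99°
∠(j11000 + 794) = arctan(11000/794) = 85.87°
∠(j11000 + 1040) = arctan(11000/1040) = 84.60°
∠T(j11000) = 83.77° − (89.99° + 85.87° + 84.60°) = -176.69°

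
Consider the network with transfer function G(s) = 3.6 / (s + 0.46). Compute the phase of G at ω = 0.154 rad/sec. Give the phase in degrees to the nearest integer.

∠(j0.154 + 0.46) = arctan(0.154/0.46) = 18.51°
∠G(j0.154) = −18.51° = -18.51°

-19°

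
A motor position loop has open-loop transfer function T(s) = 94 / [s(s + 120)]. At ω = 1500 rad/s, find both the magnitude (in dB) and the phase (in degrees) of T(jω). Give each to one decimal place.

|T| = -87.6 dB, ∠T = -175.4°

|j1500 + 120| = √(1500² + 120²) = 1505
|j1500| = 1500
|T(j1500)| = 94 / (1505 × 1500) = 4.1645e-05
20 log₁₀(4.1645e-05) = -87.61 dB
∠(j1500 + 120) = arctan(1500/120) = 85.43°
∠(j1500) = 90.00°
∠T(j1500) = − (85.43° + 90.00°) = -175.43°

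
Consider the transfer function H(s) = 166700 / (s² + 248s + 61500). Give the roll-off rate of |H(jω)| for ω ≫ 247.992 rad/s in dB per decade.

-40 dB/decade

With 0 zeros and 2 poles, the high-frequency asymptotic slope is 20 × (0 − 2) = -40 dB/decade.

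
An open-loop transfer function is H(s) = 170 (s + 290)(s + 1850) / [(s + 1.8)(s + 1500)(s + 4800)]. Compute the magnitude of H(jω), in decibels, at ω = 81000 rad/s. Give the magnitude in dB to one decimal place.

-53.6 dB

|j81000 + 290| = √(81000² + 290²) = 8.1e+04
|j81000 + 1850| = √(81000² + 1850²) = 8.102e+04
|j81000 + 1.8| = √(81000² + 1.8²) = 8.1e+04
|j81000 + 1500| = √(81000² + 1500²) = 8.101e+04
|j81000 + 4800| = √(81000² + 4800²) = 8.114e+04
|H(j81000)| = 170 × 8.1e+04 × 8.102e+04 / (8.1e+04 × 8.101e+04 × 8.114e+04) = 0.0020953
20 log₁₀(0.0020953) = -53.58 dB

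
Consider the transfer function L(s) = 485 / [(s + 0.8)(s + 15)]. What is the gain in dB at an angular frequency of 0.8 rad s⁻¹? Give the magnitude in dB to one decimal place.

29.1 dB

|j0.8 + 0.8| = √(0.8² + 0.8²) = 1.131
|j0.8 + 15| = √(0.8² + 15²) = 15.02
|L(j0.8)| = 485 / (1.131 × 15.02) = 28.538
20 log₁₀(28.538) = 29.11 dB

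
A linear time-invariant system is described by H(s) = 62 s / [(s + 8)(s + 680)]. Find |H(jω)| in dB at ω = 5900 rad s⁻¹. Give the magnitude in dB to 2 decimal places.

|j5900| = 5900
|j5900 + 8| = √(5900² + 8²) = 5900
|j5900 + 680| = √(5900² + 680²) = 5939
|H(j5900)| = 62 × 5900 / (5900 × 5939) = 0.010439
20 log₁₀(0.010439) = -39.627 dB

-39.63 dB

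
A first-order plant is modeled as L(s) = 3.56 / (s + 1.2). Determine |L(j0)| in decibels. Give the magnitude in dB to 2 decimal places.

9.45 dB

L(0) = 3.56 / 1.2 = 2.9667
20 log₁₀(2.9667) = 9.445 dB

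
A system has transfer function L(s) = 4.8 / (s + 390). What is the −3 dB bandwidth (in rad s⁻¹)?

390 rad s⁻¹

For a single-pole low-pass, the −3 dB point is at the pole: ω = 390 rad s⁻¹.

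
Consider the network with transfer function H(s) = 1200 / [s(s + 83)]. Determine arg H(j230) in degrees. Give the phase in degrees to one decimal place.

-160.2°

∠(j230 + 83) = arctan(230/83) = 70.16°
∠(j230) = 90.00°
∠H(j230) = − (70.16° + 90.00°) = -160.16°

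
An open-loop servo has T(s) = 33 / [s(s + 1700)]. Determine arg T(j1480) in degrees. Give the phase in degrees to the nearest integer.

∠(j1480 + 1700) = arctan(1480/1700) = 41.04°
∠(j1480) = 90.00°
∠T(j1480) = − (41.04° + 90.00°) = -131.04°

-131°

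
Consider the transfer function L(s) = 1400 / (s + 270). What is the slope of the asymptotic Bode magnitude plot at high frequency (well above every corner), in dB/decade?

With 0 zeros and 1 pole, the high-frequency asymptotic slope is 20 × (0 − 1) = -20 dB/decade.

-20 dB/decade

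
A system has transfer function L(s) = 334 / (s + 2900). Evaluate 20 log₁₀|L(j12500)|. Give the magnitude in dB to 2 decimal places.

|j12500 + 2900| = √(12500² + 2900²) = 1.283e+04
|L(j12500)| = 334 / 1.283e+04 = 0.026029
20 log₁₀(0.026029) = -31.691 dB

-31.69 dB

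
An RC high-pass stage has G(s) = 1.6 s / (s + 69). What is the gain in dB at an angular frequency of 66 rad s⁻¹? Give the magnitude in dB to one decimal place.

0.9 dB

|j66| = 66
|j66 + 69| = √(66² + 69²) = 95.48
|G(j66)| = 1.6 × 66 / 95.48 = 1.106
20 log₁₀(1.106) = 0.87 dB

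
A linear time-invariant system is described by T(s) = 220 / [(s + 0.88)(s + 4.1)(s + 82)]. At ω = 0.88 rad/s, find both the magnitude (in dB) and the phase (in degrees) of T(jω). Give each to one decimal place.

|j0.88 + 0.88| = √(0.88² + 0.88²) = 1.245
|j0.88 + 4.1| = √(0.88² + 4.1²) = 4.193
|j0.88 + 82| = √(0.88² + 82²) = 82
|T(j0.88)| = 220 / (1.245 × 4.193 × 82) = 0.51407
20 log₁₀(0.51407) = -5.78 dB
∠(j0.88 + 0.88) = arctan(0.88/0.88) = 45.00°
∠(j0.88 + 4.1) = arctan(0.88/4.1) = 12.11°
∠(j0.88 + 82) = arctan(0.88/82) = 0.61°
∠T(j0.88) = − (45.00° + 12.11° + 0.61°) = -57.73°

|T| = -5.8 dB, ∠T = -57.7 deg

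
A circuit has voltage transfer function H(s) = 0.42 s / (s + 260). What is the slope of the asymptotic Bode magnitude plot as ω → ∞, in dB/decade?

With 1 zero and 1 pole, the high-frequency asymptotic slope is 20 × (1 − 1) = 0 dB/decade.

0 dB/decade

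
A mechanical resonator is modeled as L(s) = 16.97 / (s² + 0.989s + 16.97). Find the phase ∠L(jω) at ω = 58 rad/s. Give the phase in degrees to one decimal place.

-179.0°

∠[(j58)² + 0.989(j58) + 16.97] = ∠[-3347 + j57.362] = 179.02°
∠L(j58) = −179.02° = -179.02°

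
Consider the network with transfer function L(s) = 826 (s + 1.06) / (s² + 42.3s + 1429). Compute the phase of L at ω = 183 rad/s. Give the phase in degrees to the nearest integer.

-77°

∠(j183 + 1.06) = arctan(183/1.06) = 89.67°
∠[(j183)² + 42.3(j183) + 1429] = ∠[-32060 + j7740.9] = 166.43°
∠L(j183) = 89.67° − 166.43° = -76.76°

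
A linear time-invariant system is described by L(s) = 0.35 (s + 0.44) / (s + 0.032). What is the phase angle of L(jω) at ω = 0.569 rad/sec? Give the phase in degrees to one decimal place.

∠(j0.569 + 0.44) = arctan(0.569/0.44) = 52.29°
∠(j0.569 + 0.032) = arctan(0.569/0.032) = 86.78°
∠L(j0.569) = 52.29° − 86.78° = -34.50°

-34.5°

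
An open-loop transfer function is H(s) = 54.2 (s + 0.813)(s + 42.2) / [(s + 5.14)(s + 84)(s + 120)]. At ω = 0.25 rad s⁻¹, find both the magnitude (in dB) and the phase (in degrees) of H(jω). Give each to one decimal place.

|j0.25 + 0.813| = √(0.25² + 0.813²) = 0.8506
|j0.25 + 42.2| = √(0.25² + 42.2²) = 42.2
|j0.25 + 5.14| = √(0.25² + 5.14²) = 5.146
|j0.25 + 84| = √(0.25² + 84²) = 84
|j0.25 + 120| = √(0.25² + 120²) = 120
|H(j0.25)| = 54.2 × 0.8506 × 42.2 / (5.146 × 84 × 120) = 0.037505
20 log₁₀(0.037505) = -28.52 dB
∠(j0.25 + 0.813) = arctan(0.25/0.813) = 17.09°
∠(j0.25 + 42.2) = arctan(0.25/42.2) = 0.34°
∠(j0.25 + 5.14) = arctan(0.25/5.14) = 2.78°
∠(j0.25 + 84) = arctan(0.25/84) = 0.17°
∠(j0.25 + 120) = arctan(0.25/120) = 0.12°
∠H(j0.25) = 17.09° + 0.34° − (2.78° + 0.17° + 0.12°) = 14.36°

|H| = -28.5 dB, ∠H = 14.4°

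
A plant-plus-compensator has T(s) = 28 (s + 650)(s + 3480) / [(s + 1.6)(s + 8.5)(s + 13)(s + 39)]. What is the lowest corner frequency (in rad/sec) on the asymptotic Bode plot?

1.6 rad/sec

Break frequencies occur at each pole and zero magnitude: 1.6 rad/sec, 8.5 rad/sec, 13 rad/sec, 39 rad/sec, 650 rad/sec, 3480 rad/sec.
The lowest is 1.6 rad/sec.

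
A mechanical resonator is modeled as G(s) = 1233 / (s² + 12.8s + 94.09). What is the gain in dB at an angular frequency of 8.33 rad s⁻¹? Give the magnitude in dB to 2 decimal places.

|(j8.33)² + 12.8(j8.33) + 94.09| = |24.701 + j106.62| = 109.4
|G(j8.33)| = 1233 / 109.4 = 11.266
20 log₁₀(11.266) = 21.035 dB

21.04 dB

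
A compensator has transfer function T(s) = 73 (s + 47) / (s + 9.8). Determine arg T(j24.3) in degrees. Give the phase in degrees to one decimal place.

∠(j24.3 + 47) = arctan(24.3/47) = 27.34°
∠(j24.3 + 9.8) = arctan(24.3/9.8) = 68.04°
∠T(j24.3) = 27.34° − 68.04° = -40.70°

-40.7°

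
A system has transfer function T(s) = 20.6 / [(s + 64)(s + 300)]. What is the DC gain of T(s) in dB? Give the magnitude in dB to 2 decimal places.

T(0) = 20.6 / (64 × 300) = 0.0010729
20 log₁₀(0.0010729) = -59.389 dB

-59.39 dB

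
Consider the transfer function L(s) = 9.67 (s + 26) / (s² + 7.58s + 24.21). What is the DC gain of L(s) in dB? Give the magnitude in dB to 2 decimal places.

20.33 dB

L(0) = 9.67 × 26 / 24.21 = 10.385
20 log₁₀(10.385) = 20.328 dB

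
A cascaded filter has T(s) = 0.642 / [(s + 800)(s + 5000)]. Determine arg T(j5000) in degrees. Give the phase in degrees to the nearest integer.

-126°

∠(j5000 + 800) = arctan(5000/800) = 80.91°
∠(j5000 + 5000) = arctan(5000/5000) = 45.00°
∠T(j5000) = − (80.91° + 45.00°) = -125.91°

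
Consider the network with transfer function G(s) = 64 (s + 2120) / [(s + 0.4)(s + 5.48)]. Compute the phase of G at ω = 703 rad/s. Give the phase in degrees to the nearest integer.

-161°

∠(j703 + 2120) = arctan(703/2120) = 18.35°
∠(j703 + 0.4) = arctan(703/0.4) = 89.97°
∠(j703 + 5.48) = arctan(703/5.48) = 89.55°
∠G(j703) = 18.35° − (89.97° + 89.55°) = -161.18°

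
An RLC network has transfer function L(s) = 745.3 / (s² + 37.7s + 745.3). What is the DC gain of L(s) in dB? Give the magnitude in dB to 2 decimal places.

0.00 dB

L(0) = 745.3 / 745.3 = 1
20 log₁₀(1) = 0.000 dB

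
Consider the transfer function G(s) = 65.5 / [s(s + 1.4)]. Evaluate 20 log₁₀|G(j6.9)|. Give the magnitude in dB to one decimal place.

|j6.9 + 1.4| = √(6.9² + 1.4²) = 7.041
|j6.9| = 6.9
|G(j6.9)| = 65.5 / (7.041 × 6.9) = 1.3483
20 log₁₀(1.3483) = 2.60 dB

2.6 dB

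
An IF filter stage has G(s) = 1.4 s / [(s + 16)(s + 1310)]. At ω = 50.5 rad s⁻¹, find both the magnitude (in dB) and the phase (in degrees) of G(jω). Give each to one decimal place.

|j50.5| = 50.5
|j50.5 + 16| = √(50.5² + 16²) = 52.97
|j50.5 + 1310| = √(50.5² + 1310²) = 1311
|G(j50.5)| = 1.4 × 50.5 / (52.97 × 1311) = 0.001018
20 log₁₀(0.001018) = -59.84 dB
∠(j50.5) = 90.00°
∠(j50.5 + 16) = arctan(50.5/16) = 72.42°
∠(j50.5 + 1310) = arctan(50.5/1310) = 2.21°
∠G(j50.5) = 90.00° − (72.42° + 2.21°) = 15.37°

|G| = -59.8 dB, ∠G = 15.4 deg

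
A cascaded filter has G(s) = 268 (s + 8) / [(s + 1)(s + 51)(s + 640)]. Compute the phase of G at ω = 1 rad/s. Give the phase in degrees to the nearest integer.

-39°

∠(j1 + 8) = arctan(1/8) = 7.13°
∠(j1 + 1) = arctan(1/1) = 45.00°
∠(j1 + 51) = arctan(1/51) = 1.12°
∠(j1 + 640) = arctan(1/640) = 0.09°
∠G(j1) = 7.13° − (45.00° + 1.12° + 0.09°) = -39.09°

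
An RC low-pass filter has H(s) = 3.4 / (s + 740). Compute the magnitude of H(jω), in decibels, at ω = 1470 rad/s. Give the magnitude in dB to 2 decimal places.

|j1470 + 740| = √(1470² + 740²) = 1646
|H(j1470)| = 3.4 / 1646 = 0.0020659
20 log₁₀(0.0020659) = -53.698 dB

-53.70 dB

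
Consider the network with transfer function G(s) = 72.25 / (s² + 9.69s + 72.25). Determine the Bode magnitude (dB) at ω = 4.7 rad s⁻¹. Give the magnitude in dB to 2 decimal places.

0.56 dB

|(j4.7)² + 9.69(j4.7) + 72.25| = |50.16 + j45.543| = 67.75
|G(j4.7)| = 72.25 / 67.75 = 1.0664
20 log₁₀(1.0664) = 0.558 dB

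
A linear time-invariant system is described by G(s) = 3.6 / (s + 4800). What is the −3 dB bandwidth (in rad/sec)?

For a single-pole low-pass, the −3 dB point is at the pole: ω = 4800 rad/sec.

4800 rad/sec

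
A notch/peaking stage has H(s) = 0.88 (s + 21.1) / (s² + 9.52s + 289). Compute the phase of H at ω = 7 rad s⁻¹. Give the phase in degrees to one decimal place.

∠(j7 + 21.1) = arctan(7/21.1) = 18.35°
∠[(j7)² + 9.52(j7) + 289] = ∠[240 + j66.64] = 15.52°
∠H(j7) = 18.35° − 15.52° = 2.84°

2.8°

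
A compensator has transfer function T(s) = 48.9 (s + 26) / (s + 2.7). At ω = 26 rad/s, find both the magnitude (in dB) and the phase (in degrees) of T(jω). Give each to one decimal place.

|T| = 36.7 dB, ∠T = -39.1°

|j26 + 26| = √(26² + 26²) = 36.77
|j26 + 2.7| = √(26² + 2.7²) = 26.14
|T(j26)| = 48.9 × 36.77 / 26.14 = 68.785
20 log₁₀(68.785) = 36.75 dB
∠(j26 + 26) = arctan(26/26) = 45.00°
∠(j26 + 2.7) = arctan(26/2.7) = 84.07°
∠T(j26) = 45.00° − 84.07° = -39.07°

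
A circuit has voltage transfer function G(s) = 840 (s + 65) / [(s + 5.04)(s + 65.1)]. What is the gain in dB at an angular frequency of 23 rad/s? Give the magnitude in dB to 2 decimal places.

31.04 dB

|j23 + 65| = √(23² + 65²) = 68.95
|j23 + 5.04| = √(23² + 5.04²) = 23.55
|j23 + 65.1| = √(23² + 65.1²) = 69.04
|G(j23)| = 840 × 68.95 / (23.55 × 69.04) = 35.627
20 log₁₀(35.627) = 31.035 dB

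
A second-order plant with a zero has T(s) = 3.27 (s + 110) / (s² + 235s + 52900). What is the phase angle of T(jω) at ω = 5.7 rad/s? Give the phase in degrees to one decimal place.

∠(j5.7 + 110) = arctan(5.7/110) = 2.97°
∠[(j5.7)² + 235(j5.7) + 52900] = ∠[52868 + j1339.5] = 1.45°
∠T(j5.7) = 2.97° − 1.45° = 1.51°

1.5°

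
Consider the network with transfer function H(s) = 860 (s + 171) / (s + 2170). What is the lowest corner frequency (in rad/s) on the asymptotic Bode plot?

171 rad/s

Break frequencies occur at each pole and zero magnitude: 171 rad/s, 2170 rad/s.
The lowest is 171 rad/s.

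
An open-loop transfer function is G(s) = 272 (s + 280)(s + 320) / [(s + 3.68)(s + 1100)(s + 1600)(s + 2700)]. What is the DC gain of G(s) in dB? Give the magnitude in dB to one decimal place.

G(0) = 272 × 280 × 320 / (3.68 × 1100 × 1600 × 2700) = 0.0013936
20 log₁₀(0.0013936) = -57.12 dB

-57.1 dB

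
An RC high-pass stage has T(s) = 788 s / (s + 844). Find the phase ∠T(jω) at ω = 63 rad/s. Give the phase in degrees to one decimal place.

85.7 deg

∠(j63) = 90.00°
∠(j63 + 844) = arctan(63/844) = 4.27°
∠T(j63) = 90.00° − 4.27° = 85.73°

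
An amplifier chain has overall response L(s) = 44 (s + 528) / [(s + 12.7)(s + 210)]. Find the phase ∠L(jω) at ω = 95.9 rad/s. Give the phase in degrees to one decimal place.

-96.7 deg

∠(j95.9 + 528) = arctan(95.9/528) = 10.29°
∠(j95.9 + 12.7) = arctan(95.9/12.7) = 82.46°
∠(j95.9 + 210) = arctan(95.9/210) = 24.54°
∠L(j95.9) = 10.29° − (82.46° + 24.54°) = -96.71°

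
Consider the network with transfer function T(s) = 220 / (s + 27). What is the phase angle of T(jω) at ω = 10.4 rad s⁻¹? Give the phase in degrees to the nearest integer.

∠(j10.4 + 27) = arctan(10.4/27) = 21.07°
∠T(j10.4) = −21.07° = -21.07°

-21°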